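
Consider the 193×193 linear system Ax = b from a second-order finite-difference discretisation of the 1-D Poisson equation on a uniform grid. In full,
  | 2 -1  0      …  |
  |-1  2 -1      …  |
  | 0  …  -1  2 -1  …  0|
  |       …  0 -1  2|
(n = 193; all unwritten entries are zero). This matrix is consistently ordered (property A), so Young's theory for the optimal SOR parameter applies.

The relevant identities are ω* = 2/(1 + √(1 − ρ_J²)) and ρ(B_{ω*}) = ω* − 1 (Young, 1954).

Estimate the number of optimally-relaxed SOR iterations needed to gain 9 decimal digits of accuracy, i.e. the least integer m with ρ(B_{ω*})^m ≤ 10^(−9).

m = 640

ρ_J = max_k |cos(kπ/194)| = cos(π/194) = 0.9998689
√(1−ρ_J²) simplifies to sin(π/194) = 0.0161931.
Then 2/(1+√(1−ρ_J²)) = 2/(1+0.0161931); ω* = 2/1.0161931 = 1.9681299.
ρ_SOR = ω* − 1 = 1.9681299 − 1 = 0.9681299.
m ≥ 9·ln10 / (−ln 0.9681299) = 639.825; smallest integer m = 640.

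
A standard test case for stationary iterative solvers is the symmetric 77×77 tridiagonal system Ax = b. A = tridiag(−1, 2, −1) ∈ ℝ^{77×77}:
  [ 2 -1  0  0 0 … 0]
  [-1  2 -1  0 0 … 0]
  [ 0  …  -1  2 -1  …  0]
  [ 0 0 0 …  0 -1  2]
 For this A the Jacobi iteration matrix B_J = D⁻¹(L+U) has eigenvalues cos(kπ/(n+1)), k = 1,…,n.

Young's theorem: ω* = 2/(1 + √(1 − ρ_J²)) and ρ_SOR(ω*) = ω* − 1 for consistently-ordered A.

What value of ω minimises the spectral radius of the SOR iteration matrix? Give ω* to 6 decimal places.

ω* = 1.922585

B_J for the 77×77 system has eigenvalues cos(kπ/78); ρ_J = cos(π/78) = 0.999189.
√(1 − cos²(π/78)) = sin(π/78) ≈ 0.0402659.
Young: ω* = 2/(1+√(1−ρ_J²)) = 2/(1+0.0402659) = 2/1.0402659 = 1.922585.
and ρ(B_{ω*}) = 1.922585 − 1 = 0.922585.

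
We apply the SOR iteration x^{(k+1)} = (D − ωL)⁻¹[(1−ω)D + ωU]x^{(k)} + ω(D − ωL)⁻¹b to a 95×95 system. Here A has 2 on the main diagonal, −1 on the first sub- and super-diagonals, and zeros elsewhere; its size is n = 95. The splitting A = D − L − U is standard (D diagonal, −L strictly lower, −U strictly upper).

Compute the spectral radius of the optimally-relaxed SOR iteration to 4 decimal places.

ρ_SOR = 0.9366

spectrum of D⁻¹(L+U) = {cos(kπ/96) : 1≤k≤95}; ρ_J = cos(π/96) = 0.9995.
√(1−ρ_J²) simplifies to sin(π/96) = 0.03272.
Then 2/(1+√(1−ρ_J²)) = 2/(1+0.03272); ω* = 2/1.03272 = 1.9366.
Hence ρ(B_{ω*}) = 1.9366 − 1 = 0.9366.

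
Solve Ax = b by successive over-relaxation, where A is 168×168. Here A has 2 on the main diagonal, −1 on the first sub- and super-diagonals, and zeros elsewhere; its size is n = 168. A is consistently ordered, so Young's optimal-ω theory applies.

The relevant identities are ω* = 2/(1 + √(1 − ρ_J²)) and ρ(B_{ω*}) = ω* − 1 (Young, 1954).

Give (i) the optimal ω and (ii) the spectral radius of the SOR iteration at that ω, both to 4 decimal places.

ω* = 1.9635, ρ_SOR = 0.9635

[ρ_J] n=168: ρ(B_J) = cos(π/(n+1)) = cos(π/169) = 0.9998.
1 − cos²(π/169) = sin²(π/169) ⇒ √(1−ρ_J²) = sin(π/169) = 0.01859.
So ω* = 2/1.01859 = 1.9635 (Young).
and ρ(B_{ω*}) = 1.9635 − 1 = 0.9635.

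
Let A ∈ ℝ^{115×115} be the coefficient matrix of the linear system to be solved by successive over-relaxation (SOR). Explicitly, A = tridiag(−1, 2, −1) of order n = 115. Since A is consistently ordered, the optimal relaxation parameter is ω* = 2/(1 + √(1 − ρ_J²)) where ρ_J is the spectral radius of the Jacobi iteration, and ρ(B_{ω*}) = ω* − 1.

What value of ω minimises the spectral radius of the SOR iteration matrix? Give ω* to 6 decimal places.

ω* = 1.947269

ρ_J = max_k |cos(kπ/116)| = cos(π/116) = 0.999633
√(1−ρ_J²) = |sin(π/116)| = 0.0270794
ω* = 2/(1+0.0270794) = 1.947269
and ρ(B_{ω*}) = 1.947269 − 1 = 0.947269.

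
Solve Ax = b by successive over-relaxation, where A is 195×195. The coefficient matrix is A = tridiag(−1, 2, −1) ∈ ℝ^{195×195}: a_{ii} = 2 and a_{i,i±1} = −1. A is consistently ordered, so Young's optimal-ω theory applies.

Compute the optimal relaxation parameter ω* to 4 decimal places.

ρ_J = max_k |cos(kπ/196)| = cos(π/196) = 0.9999
√(1−ρ_J²) = |sin(π/196)| = 0.01603
ω* = 2 / (1 + 0.01603) = 2 / 1.01603 ≈ 1.9684.
ρ_SOR = ω* − 1 = 1.9684 − 1 = 0.9684.

ω* = 1.9684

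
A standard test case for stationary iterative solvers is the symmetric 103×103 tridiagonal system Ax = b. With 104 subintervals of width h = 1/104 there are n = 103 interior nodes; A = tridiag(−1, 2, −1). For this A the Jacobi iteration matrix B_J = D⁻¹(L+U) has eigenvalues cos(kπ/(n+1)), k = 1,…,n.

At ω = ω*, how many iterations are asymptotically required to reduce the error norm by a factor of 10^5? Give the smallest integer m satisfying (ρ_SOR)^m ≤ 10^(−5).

ρ_J = max_k |cos(kπ/104)| = cos(π/104) = 0.9995438
root = sin(π/104) = 0.0302030  (since 1−cos² = sin²).
Then 2/(1+√(1−ρ_J²)) = 2/(1+0.0302030); ω* = 2/1.0302030 = 1.9413650.
ρ_SOR = ω* − 1 ≈ 0.9413650.
For 5 digits: m = 5·ln10 / (−ln 0.9413650) = 11.5129/0.0604243 = 190.534; round up → m = 191.

m = 191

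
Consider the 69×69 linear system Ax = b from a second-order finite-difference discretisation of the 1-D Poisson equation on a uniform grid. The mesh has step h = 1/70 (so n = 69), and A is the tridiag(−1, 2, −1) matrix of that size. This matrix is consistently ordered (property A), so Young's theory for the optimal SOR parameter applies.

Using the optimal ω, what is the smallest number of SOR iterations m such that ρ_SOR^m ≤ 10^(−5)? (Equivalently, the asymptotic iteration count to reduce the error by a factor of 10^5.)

m = 129

ρ_J = max_k |cos(kπ/70)| = cos(π/70) = 0.9989931
1 − cos²(π/70) = sin²(π/70) ⇒ √(1−ρ_J²) = sin(π/70) = 0.0448648.
ω* = 2 / (1 + 0.0448648) = 2 / 1.0448648 ≈ 1.9141232.
ρ_SOR = ω* − 1 ≈ 0.9141232.
5·ln10 = 11.5129; −ln(0.9141232) = 0.0897899; m = ⌈11.5129/0.0897899⌉ = ⌈128.220⌉ = 129.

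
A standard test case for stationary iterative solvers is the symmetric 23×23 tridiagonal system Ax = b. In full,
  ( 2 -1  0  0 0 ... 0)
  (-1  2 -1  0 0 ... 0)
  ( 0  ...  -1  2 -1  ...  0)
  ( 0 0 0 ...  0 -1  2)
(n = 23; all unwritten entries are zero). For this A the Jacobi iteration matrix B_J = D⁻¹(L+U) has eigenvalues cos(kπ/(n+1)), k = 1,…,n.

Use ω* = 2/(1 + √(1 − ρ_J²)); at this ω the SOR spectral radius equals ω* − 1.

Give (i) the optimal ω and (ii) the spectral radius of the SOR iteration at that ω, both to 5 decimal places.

ω* = 1.76909, ρ_SOR = 0.76909

With n=23, ρ(Jacobi) = cos(π/24) = 0.99144.
√(1−ρ_J²) = |sin(π/24)| = 0.130526
ω* = 2/(1 + 0.130526) = 2/1.130526 = 1.76909.
[ρ_SOR] ω* − 1 = 0.76909.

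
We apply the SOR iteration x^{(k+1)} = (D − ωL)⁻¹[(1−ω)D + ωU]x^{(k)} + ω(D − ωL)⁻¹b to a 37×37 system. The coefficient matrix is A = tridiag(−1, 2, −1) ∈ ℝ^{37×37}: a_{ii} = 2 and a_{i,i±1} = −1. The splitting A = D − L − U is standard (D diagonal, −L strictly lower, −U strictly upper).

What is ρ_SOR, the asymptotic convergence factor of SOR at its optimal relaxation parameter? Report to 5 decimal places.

n=37: λ(B_J) = 1 − λ(A)/2 = cos(kπ/38); k=1 gives ρ_J = 0.99658.
√(1 − cos²(π/38)) = sin(π/38) ≈ 0.082579.
[ω*] 2 ÷ (1 + 0.082579) = 2 ÷ 1.082579 = 1.84744.
ρ_SOR = ω* − 1 = 1.84744 − 1 = 0.84744.

ρ_SOR = 0.84744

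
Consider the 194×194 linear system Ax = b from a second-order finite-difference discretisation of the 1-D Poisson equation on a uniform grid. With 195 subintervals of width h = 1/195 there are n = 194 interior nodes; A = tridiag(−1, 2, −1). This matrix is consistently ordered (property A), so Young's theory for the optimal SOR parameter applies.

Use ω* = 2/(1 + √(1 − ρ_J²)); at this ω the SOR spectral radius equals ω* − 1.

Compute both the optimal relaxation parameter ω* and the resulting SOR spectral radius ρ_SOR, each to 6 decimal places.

ρ_J = max_k |cos(kπ/195)| = cos(π/195) = 0.999870
√(1 − cos²(π/195)) = sin(π/195) ≈ 0.0161100.
ω* = 2/(1+0.0161100) = 1.968291
ρ_SOR = ω* − 1 = 1.968291 − 1 = 0.968291.

ω* = 1.968291, ρ_SOR = 0.968291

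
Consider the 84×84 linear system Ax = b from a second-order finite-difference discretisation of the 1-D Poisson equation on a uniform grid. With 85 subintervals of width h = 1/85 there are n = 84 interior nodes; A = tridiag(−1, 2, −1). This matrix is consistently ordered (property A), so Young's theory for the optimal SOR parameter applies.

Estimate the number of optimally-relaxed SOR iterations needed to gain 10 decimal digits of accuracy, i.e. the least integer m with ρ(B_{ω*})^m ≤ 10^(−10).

m = 312

[ρ_J] n=84: ρ(B_J) = cos(π/(n+1)) = cos(π/85) = 0.9993171.
√(1−ρ_J²) simplifies to sin(π/85) = 0.0369515.
ω* = 2 / (1 + 0.0369515) = 2 / 1.0369515 ≈ 1.9287305.
At ω = 1.9287305 every |λ(B_ω)| = ω−1, so ρ_SOR = 0.9287305.
(0.9287305)^m ≤ 10^{−10}  ⇒  m·ln(0.9287305) ≤ −10·ln10  ⇒  m ≥ 311.427  ⇒  m = 312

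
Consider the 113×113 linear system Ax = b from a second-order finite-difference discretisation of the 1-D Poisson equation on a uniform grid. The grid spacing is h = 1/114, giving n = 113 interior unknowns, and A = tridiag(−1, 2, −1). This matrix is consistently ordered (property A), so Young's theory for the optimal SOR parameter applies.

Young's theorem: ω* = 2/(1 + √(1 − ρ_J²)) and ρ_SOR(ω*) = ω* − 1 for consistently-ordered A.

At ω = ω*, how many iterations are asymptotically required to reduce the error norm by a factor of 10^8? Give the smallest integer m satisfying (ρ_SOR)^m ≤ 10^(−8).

m = 335

½·tridiag(1,0,1) at n=113: λ_k = cos(kπ/114); max |λ| at k=1 ⇒ ρ_J = cos(π/114) ≈ 0.9996203.
√(1−ρ_J²) simplifies to sin(π/114) = 0.0275543.
ω* = 2/(1 + 0.0275543) = 2/1.0275543 = 1.9463692.
ρ(B_{ω*}) = ω*−1 = 0.9463692
For 8 digits: m = 8·ln10 / (−ln 0.9463692) = 18.4207/0.0551225 = 334.178; round up → m = 335.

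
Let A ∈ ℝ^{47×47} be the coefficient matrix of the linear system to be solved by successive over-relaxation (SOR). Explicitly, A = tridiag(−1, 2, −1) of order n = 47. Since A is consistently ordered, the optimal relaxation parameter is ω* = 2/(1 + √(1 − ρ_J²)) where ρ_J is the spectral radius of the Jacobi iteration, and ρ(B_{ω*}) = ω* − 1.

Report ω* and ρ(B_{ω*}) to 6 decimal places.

ω* = 1.877224, ρ_SOR = 0.877224

n=47: λ(B_J) = 1 − λ(A)/2 = cos(kπ/48); k=1 gives ρ_J = 0.997859.
1 − cos²(π/48) = sin²(π/48) ⇒ √(1−ρ_J²) = sin(π/48) = 0.0654031.
ω* = 2 / (1 + 0.0654031) = 2 / 1.0654031 ≈ 1.877224.
ρ_SOR = ω* − 1 = 1.877224 − 1 = 0.877224.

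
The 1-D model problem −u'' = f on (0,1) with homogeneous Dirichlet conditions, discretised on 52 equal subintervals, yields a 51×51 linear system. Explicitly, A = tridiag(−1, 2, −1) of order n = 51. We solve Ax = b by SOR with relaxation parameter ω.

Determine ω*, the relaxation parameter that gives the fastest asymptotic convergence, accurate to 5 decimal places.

ω* = 1.88612

ρ_J = max_k |cos(kπ/52)| = cos(π/52) = 0.99818
√(1−ρ_J²) simplifies to sin(π/52) = 0.060378.
Then 2/(1+√(1−ρ_J²)) = 2/(1+0.060378); ω* = 2/1.060378 = 1.88612.
and ρ(B_{ω*}) = 1.88612 − 1 = 0.88612.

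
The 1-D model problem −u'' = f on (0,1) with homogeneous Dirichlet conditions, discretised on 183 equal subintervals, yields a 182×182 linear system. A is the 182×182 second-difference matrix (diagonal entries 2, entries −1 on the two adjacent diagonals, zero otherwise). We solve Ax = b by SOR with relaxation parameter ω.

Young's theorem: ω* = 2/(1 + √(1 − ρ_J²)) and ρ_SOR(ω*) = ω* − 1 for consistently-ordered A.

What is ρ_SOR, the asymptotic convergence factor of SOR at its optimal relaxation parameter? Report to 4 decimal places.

B_J for the 182×182 system has eigenvalues cos(kπ/183); ρ_J = cos(π/183) = 0.9999.
root = sin(π/183) = 0.01717  (since 1−cos² = sin²).
ω* = 2/(1+0.01717) = 1.9662
At ω = 1.9662 every |λ(B_ω)| = ω−1, so ρ_SOR = 0.9662.

ρ_SOR = 0.9662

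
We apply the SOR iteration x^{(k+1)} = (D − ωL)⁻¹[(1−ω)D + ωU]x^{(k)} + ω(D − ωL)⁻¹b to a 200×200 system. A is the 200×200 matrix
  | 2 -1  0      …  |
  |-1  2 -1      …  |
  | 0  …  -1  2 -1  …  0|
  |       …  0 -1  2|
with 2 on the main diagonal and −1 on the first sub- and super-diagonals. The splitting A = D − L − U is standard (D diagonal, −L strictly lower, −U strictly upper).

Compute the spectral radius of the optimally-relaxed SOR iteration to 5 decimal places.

With n=200, ρ(Jacobi) = cos(π/201) = 0.99988.
√(1−ρ_J²) = |sin(π/201)| = 0.015629
Then 2/(1+√(1−ρ_J²)) = 2/(1+0.015629); ω* = 2/1.015629 = 1.96922.
ρ_SOR = ω* − 1 ≈ 0.96922.

ρ_SOR = 0.96922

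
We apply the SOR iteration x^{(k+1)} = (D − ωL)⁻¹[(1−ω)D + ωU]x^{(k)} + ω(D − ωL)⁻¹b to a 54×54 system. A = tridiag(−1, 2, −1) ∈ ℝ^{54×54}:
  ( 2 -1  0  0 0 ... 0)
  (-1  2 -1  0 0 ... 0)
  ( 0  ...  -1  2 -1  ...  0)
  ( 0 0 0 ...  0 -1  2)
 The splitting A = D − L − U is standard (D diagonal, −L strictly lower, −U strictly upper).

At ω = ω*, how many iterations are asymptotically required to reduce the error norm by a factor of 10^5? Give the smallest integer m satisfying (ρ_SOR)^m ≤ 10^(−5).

m = 101

ρ_J = max_k |cos(kπ/55)| = cos(π/55) = 0.9983691
√(1−ρ_J²) = |sin(π/55)| = 0.0570888
So ω* = 2/1.0570888 = 1.8919886 (Young).
[ρ_SOR] ω* − 1 = 0.8919886.
Need (0.8919886)^m ≤ 10^(−5): m ≥ 5·ln10/|ln 0.8919886| = 11.5129/0.114302 = 100.724 ⇒ m = 101.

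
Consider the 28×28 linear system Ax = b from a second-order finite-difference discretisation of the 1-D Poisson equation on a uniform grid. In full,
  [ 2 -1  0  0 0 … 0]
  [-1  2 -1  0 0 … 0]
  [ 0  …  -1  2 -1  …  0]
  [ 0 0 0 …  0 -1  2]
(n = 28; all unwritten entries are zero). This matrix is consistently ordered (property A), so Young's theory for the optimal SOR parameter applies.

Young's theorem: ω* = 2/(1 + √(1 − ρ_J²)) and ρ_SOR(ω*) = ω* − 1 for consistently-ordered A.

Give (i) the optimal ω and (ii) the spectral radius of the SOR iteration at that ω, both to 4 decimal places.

ω* = 1.8049, ρ_SOR = 0.8049

½·tridiag(1,0,1) at n=28: λ_k = cos(kπ/29); max |λ| at k=1 ⇒ ρ_J = cos(π/29) ≈ 0.9941.
√(1−ρ_J²) simplifies to sin(π/29) = 0.10812.
ω* = 2 / (1 + 0.10812) = 2 / 1.10812 ≈ 1.8049.
and ρ(B_{ω*}) = 1.8049 − 1 = 0.8049.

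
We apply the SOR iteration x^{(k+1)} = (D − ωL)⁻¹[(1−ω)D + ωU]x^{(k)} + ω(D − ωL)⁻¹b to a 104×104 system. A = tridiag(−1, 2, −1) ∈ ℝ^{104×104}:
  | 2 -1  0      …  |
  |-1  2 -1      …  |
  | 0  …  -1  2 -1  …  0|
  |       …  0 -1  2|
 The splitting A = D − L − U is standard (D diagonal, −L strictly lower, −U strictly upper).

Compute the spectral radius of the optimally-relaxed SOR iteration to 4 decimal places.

ρ_SOR = 0.9419

With n=104, ρ(Jacobi) = cos(π/105) = 0.9996.
√(1 − cos²(π/105)) = sin(π/105) ≈ 0.02992.
So ω* = 2/1.02992 = 1.9419 (Young).
and ρ(B_{ω*}) = 1.9419 − 1 = 0.9419.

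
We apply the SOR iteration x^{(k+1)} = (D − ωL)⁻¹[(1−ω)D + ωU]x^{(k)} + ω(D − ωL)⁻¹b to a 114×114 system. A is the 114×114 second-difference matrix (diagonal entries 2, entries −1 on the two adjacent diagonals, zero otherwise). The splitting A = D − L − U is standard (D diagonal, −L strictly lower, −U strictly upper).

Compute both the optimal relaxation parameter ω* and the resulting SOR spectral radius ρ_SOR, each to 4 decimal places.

[ρ_J] n=114: ρ(B_J) = cos(π/(n+1)) = cos(π/115) = 0.9996.
root = sin(π/115) = 0.02731  (since 1−cos² = sin²).
So ω* = 2/1.02731 = 1.9468 (Young).
Hence ρ(B_{ω*}) = 1.9468 − 1 = 0.9468.

ω* = 1.9468, ρ_SOR = 0.9468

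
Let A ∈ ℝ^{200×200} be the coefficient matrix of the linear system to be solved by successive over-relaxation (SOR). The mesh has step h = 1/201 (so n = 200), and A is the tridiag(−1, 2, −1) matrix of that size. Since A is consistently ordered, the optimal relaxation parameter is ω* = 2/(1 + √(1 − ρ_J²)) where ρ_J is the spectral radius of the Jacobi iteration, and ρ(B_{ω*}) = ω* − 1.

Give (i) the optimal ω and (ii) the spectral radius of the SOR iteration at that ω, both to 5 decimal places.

ω* = 1.96922, ρ_SOR = 0.96922

[ρ_J] n=200: ρ(B_J) = cos(π/(n+1)) = cos(π/201) = 0.99988.
1 − cos²(π/201) = sin²(π/201) ⇒ √(1−ρ_J²) = sin(π/201) = 0.015629.
So ω* = 2/1.015629 = 1.96922 (Young).
ρ_SOR = ω* − 1 ≈ 0.96922.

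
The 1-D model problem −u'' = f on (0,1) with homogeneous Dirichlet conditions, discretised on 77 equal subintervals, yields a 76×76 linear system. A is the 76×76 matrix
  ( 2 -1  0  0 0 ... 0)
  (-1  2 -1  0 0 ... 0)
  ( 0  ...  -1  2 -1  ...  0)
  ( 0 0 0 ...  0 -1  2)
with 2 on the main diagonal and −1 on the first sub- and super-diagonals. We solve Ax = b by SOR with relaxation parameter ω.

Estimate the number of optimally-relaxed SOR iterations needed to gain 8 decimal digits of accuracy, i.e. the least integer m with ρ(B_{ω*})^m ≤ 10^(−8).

m = 226

[ρ_J] n=76: ρ(B_J) = cos(π/(n+1)) = cos(π/77) = 0.9991678.
√(1−ρ_J²) = |sin(π/77)| = 0.0407886
ω* = 2/(1 + 0.0407886) = 2/1.0407886 = 1.9216198.
ρ(B_{ω*}) = ω*−1 = 0.9216198
(0.9216198)^m ≤ 10^{−8}  ⇒  m·ln(0.9216198) ≤ −8·ln10  ⇒  m ≥ 225.682  ⇒  m = 226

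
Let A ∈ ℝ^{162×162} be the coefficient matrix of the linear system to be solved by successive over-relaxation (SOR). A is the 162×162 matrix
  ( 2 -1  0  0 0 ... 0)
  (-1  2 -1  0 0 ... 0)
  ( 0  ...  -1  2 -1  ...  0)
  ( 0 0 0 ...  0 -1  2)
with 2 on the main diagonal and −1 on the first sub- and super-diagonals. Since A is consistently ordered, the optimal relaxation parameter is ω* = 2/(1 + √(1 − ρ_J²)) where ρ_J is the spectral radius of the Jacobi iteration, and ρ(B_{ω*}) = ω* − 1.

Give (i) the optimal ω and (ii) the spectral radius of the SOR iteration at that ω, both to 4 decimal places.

n=162: λ(B_J) = 1 − λ(A)/2 = cos(kπ/163); k=1 gives ρ_J = 0.9998.
√(1 − cos²(π/163)) = sin(π/163) ≈ 0.01927.
[ω*] 2 ÷ (1 + 0.01927) = 2 ÷ 1.01927 = 1.9622.
At ω = 1.9622 every |λ(B_ω)| = ω−1, so ρ_SOR = 0.9622.

ω* = 1.9622, ρ_SOR = 0.9622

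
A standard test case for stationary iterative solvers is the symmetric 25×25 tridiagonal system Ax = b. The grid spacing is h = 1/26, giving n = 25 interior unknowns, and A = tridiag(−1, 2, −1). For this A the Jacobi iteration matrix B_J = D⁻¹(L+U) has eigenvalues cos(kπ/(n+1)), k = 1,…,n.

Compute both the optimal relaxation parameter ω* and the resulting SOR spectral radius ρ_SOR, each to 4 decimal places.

ω* = 1.7849, ρ_SOR = 0.7849

B_J for the 25×25 system has eigenvalues cos(kπ/26); ρ_J = cos(π/26) = 0.9927.
root = sin(π/26) = 0.12054  (since 1−cos² = sin²).
ω* = 2/(1+0.12054) = 1.7849
ρ(B_{ω*}) = ω*−1 = 0.7849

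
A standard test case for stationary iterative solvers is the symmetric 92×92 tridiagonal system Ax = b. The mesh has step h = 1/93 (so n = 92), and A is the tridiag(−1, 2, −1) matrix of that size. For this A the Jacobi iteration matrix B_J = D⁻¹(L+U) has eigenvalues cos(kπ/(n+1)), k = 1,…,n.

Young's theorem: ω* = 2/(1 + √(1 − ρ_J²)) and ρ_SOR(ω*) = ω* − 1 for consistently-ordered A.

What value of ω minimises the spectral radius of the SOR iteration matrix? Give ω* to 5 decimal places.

ω* = 1.93466

spectrum of D⁻¹(L+U) = {cos(kπ/93) : 1≤k≤92}; ρ_J = cos(π/93) = 0.99943.
1 − cos²(π/93) = sin²(π/93) ⇒ √(1−ρ_J²) = sin(π/93) = 0.033774.
ω* = 2 / (1 + 0.033774) = 2 / 1.033774 ≈ 1.93466.
Hence ρ(B_{ω*}) = 1.93466 − 1 = 0.93466.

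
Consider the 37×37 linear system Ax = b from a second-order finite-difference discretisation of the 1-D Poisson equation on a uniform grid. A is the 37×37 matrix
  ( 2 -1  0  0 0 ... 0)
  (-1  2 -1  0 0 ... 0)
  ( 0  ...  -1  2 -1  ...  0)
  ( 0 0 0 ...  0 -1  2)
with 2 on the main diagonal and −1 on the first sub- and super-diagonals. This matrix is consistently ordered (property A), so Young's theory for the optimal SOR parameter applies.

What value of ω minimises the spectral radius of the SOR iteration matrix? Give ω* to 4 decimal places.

ω* = 1.8474

spectrum of D⁻¹(L+U) = {cos(kπ/38) : 1≤k≤37}; ρ_J = cos(π/38) = 0.9966.
√(1 − cos²(π/38)) = sin(π/38) ≈ 0.08258.
ω* = 2/(1 + 0.08258) = 2/1.08258 = 1.8474.
and ρ(B_{ω*}) = 1.8474 − 1 = 0.8474.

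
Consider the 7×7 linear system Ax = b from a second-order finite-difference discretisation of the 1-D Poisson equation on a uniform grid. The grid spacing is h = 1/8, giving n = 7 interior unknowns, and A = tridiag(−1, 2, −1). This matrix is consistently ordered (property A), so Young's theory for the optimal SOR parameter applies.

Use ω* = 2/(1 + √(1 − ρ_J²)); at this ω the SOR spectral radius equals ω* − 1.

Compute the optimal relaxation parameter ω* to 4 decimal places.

ω* = 1.4465

ρ_J = max_k |cos(kπ/8)| = cos(π/8) = 0.9239
1 − cos²(π/8) = sin²(π/8) ⇒ √(1−ρ_J²) = sin(π/8) = 0.38268.
ω* = 2/(1 + 0.38268) = 2/1.38268 = 1.4465.
At ω = 1.4465 every |λ(B_ω)| = ω−1, so ρ_SOR = 0.4465.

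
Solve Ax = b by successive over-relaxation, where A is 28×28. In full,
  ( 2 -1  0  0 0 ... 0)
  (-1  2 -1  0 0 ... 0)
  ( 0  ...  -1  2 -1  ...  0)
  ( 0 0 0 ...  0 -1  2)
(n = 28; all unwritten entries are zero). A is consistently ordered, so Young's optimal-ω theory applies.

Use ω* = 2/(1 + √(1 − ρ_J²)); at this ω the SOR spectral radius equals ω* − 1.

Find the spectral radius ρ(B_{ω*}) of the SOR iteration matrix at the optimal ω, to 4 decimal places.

[ρ_J] n=28: ρ(B_J) = cos(π/(n+1)) = cos(π/29) = 0.9941.
√(1 − cos²(π/29)) = sin(π/29) ≈ 0.10812.
ω* = 2/(1 + 0.10812) = 2/1.10812 = 1.8049.
ρ_SOR = ω* − 1 = 1.8049 − 1 = 0.8049.

ρ_SOR = 0.8049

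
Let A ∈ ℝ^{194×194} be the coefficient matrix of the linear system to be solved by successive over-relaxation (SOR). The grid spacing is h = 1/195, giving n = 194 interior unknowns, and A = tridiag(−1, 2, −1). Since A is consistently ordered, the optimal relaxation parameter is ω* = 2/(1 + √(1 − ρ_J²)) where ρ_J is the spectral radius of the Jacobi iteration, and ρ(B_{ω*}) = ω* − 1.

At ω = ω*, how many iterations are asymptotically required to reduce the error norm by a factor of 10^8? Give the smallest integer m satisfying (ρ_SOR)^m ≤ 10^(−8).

½·tridiag(1,0,1) at n=194: λ_k = cos(kπ/195); max |λ| at k=1 ⇒ ρ_J = cos(π/195) ≈ 0.9998702.
√(1 − cos²(π/195)) = sin(π/195) ≈ 0.0161100.
[ω*] 2 ÷ (1 + 0.0161100) = 2 ÷ 1.0161100 = 1.9682908.
Hence ρ(B_{ω*}) = 1.9682908 − 1 = 0.9682908.
(0.9682908)^m ≤ 10^{−8}  ⇒  m·ln(0.9682908) ≤ −8·ln10  ⇒  m ≥ 571.667  ⇒  m = 572

m = 572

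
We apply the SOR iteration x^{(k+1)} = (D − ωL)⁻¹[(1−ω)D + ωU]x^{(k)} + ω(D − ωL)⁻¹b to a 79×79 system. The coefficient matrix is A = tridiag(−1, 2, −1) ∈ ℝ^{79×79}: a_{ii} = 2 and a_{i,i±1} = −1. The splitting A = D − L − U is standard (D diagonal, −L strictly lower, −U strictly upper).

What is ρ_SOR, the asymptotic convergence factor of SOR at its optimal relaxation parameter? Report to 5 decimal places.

B_J for the 79×79 system has eigenvalues cos(kπ/80); ρ_J = cos(π/80) = 0.99923.
√(1 − cos²(π/80)) = sin(π/80) ≈ 0.039260.
ω* = 2/(1 + 0.039260) = 2/1.039260 = 1.92445.
ρ_SOR = ω* − 1 ≈ 0.92445.

ρ_SOR = 0.92445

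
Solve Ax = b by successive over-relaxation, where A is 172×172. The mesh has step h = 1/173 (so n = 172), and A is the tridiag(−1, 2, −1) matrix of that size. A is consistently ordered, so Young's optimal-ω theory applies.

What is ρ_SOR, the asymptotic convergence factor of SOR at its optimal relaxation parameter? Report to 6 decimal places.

ρ_SOR = 0.964331

ρ_J = max_k |cos(kπ/173)| = cos(π/173) = 0.999835
1 − cos²(π/173) = sin²(π/173) ⇒ √(1−ρ_J²) = sin(π/173) = 0.0181585.
Young: ω* = 2/(1+√(1−ρ_J²)) = 2/(1+0.0181585) = 2/1.0181585 = 1.964331.
and ρ(B_{ω*}) = 1.964331 − 1 = 0.964331.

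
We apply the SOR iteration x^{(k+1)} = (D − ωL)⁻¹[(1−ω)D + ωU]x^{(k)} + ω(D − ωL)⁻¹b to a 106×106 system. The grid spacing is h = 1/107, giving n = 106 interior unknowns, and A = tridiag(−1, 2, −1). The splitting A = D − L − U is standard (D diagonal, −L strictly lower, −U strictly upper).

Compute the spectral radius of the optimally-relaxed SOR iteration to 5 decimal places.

ρ_SOR = 0.94296

n=106: λ(B_J) = 1 − λ(A)/2 = cos(kπ/107); k=1 gives ρ_J = 0.99957.
√(1−ρ_J²) simplifies to sin(π/107) = 0.029356.
ω* = 2 / (1 + 0.029356) = 2 / 1.029356 ≈ 1.94296.
and ρ(B_{ω*}) = 1.94296 − 1 = 0.94296.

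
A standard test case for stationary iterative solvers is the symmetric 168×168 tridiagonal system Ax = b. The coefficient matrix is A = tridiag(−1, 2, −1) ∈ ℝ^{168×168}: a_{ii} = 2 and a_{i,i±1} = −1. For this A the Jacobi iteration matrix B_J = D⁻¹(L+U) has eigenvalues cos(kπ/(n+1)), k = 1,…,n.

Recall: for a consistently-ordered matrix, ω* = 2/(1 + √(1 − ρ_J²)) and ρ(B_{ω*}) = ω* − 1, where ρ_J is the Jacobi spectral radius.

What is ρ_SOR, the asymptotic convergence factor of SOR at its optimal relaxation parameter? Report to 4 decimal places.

ρ_SOR = 0.9635

½·tridiag(1,0,1) at n=168: λ_k = cos(kπ/169); max |λ| at k=1 ⇒ ρ_J = cos(π/169) ≈ 0.9998.
√(1−ρ_J²) = |sin(π/169)| = 0.01859
Young: ω* = 2/(1+√(1−ρ_J²)) = 2/(1+0.01859) = 2/1.01859 = 1.9635.
and ρ(B_{ω*}) = 1.9635 − 1 = 0.9635.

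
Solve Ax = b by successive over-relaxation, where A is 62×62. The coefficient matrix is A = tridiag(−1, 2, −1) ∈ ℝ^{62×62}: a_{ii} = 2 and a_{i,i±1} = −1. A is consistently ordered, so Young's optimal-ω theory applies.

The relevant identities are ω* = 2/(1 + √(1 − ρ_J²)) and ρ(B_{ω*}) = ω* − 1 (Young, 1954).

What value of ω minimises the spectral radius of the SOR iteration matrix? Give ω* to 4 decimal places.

ω* = 1.9050

½·tridiag(1,0,1) at n=62: λ_k = cos(kπ/63); max |λ| at k=1 ⇒ ρ_J = cos(π/63) ≈ 0.9988.
root = sin(π/63) = 0.04985  (since 1−cos² = sin²).
ω* = 2/(1 + 0.04985) = 2/1.04985 = 1.9050.
ρ(B_{ω*}) = ω*−1 = 0.9050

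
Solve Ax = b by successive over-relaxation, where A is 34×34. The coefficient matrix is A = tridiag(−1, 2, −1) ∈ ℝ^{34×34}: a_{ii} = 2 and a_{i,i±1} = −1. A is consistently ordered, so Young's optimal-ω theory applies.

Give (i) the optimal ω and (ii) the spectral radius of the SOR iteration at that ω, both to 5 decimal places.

ρ_J = max_k |cos(kπ/35)| = cos(π/35) = 0.99597
root = sin(π/35) = 0.089639  (since 1−cos² = sin²).
ω* = 2/(1+0.089639) = 1.83547
[ρ_SOR] ω* − 1 = 0.83547.

ω* = 1.83547, ρ_SOR = 0.83547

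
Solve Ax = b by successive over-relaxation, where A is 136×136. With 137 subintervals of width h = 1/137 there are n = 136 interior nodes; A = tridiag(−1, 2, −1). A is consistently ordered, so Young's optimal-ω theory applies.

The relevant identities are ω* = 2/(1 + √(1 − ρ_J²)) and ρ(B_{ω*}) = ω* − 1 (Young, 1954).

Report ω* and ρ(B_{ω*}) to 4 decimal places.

ω* = 1.9552, ρ_SOR = 0.9552

½·tridiag(1,0,1) at n=136: λ_k = cos(kπ/137); max |λ| at k=1 ⇒ ρ_J = cos(π/137) ≈ 0.9997.
root = sin(π/137) = 0.02293  (since 1−cos² = sin²).
Young: ω* = 2/(1+√(1−ρ_J²)) = 2/(1+0.02293) = 2/1.02293 = 1.9552.
ρ_SOR = ω* − 1 ≈ 0.9552.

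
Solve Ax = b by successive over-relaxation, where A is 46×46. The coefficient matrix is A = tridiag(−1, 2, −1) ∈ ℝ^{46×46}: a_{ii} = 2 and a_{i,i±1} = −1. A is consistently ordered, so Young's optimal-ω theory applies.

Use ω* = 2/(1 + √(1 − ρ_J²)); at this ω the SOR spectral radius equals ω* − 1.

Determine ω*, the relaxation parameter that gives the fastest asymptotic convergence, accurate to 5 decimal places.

B_J for the 46×46 system has eigenvalues cos(kπ/47); ρ_J = cos(π/47) = 0.99777.
root = sin(π/47) = 0.066793  (since 1−cos² = sin²).
So ω* = 2/1.066793 = 1.87478 (Young).
ρ_SOR = ω* − 1 ≈ 0.87478.

ω* = 1.87478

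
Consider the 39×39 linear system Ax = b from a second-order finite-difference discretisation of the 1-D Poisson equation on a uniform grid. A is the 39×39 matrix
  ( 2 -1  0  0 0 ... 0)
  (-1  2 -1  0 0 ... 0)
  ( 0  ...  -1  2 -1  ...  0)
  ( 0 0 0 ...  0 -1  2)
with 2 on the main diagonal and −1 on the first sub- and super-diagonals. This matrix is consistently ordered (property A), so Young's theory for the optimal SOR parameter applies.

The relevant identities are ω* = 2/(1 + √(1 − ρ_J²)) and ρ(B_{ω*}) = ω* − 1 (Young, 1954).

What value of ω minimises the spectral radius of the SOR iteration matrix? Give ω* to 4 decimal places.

½·tridiag(1,0,1) at n=39: λ_k = cos(kπ/40); max |λ| at k=1 ⇒ ρ_J = cos(π/40) ≈ 0.9969.
√(1−ρ_J²) simplifies to sin(π/40) = 0.07846.
ω* = 2/(1+0.07846) = 1.8545
ρ_SOR = ω* − 1 = 1.8545 − 1 = 0.8545.

ω* = 1.8545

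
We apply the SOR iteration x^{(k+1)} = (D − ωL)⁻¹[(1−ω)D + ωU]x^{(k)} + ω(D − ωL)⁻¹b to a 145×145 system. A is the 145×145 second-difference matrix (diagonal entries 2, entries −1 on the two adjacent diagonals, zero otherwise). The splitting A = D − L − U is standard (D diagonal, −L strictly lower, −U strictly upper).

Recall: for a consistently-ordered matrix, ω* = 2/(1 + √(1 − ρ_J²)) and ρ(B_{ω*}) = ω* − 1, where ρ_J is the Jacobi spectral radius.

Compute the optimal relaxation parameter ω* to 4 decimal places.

ω* = 1.9579

[ρ_J] n=145: ρ(B_J) = cos(π/(n+1)) = cos(π/146) = 0.9998.
√(1 − cos²(π/146)) = sin(π/146) ≈ 0.02152.
ω* = 2/(1+0.02152) = 1.9579
ρ_SOR = ω* − 1 ≈ 0.9579.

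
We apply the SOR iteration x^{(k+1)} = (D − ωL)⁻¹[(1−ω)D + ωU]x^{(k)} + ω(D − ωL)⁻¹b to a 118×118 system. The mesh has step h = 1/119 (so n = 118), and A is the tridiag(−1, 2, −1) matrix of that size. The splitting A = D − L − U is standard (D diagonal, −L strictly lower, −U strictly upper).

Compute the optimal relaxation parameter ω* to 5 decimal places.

n=118: λ(B_J) = 1 − λ(A)/2 = cos(kπ/119); k=1 gives ρ_J = 0.99965.
√(1−ρ_J²) simplifies to sin(π/119) = 0.026397.
Then 2/(1+√(1−ρ_J²)) = 2/(1+0.026397); ω* = 2/1.026397 = 1.94856.
[ρ_SOR] ω* − 1 = 0.94856.

ω* = 1.94856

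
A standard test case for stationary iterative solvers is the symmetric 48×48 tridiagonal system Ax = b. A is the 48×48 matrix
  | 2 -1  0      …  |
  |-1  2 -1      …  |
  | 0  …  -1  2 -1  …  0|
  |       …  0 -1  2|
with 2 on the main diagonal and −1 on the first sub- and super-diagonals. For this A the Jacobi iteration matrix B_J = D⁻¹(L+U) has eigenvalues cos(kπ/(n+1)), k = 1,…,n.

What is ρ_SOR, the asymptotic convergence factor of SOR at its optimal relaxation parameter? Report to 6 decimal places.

½·tridiag(1,0,1) at n=48: λ_k = cos(kπ/49); max |λ| at k=1 ⇒ ρ_J = cos(π/49) ≈ 0.997945.
√(1 − cos²(π/49)) = sin(π/49) ≈ 0.0640702.
So ω* = 2/1.0640702 = 1.879575 (Young).
ρ_SOR = ω* − 1 = 1.879575 − 1 = 0.879575.

ρ_SOR = 0.879575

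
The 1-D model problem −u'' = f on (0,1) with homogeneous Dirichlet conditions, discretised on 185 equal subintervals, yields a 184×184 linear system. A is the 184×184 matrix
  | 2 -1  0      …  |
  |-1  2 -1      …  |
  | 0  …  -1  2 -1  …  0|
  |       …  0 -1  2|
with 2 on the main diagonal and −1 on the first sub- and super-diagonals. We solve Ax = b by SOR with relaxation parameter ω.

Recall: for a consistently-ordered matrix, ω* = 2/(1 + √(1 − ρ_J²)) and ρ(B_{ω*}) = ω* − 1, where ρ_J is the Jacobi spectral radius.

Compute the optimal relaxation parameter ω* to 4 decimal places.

ω* = 1.9666

[ρ_J] n=184: ρ(B_J) = cos(π/(n+1)) = cos(π/185) = 0.9999.
√(1 − cos²(π/185)) = sin(π/185) ≈ 0.01698.
[ω*] 2 ÷ (1 + 0.01698) = 2 ÷ 1.01698 = 1.9666.
and ρ(B_{ω*}) = 1.9666 − 1 = 0.9666.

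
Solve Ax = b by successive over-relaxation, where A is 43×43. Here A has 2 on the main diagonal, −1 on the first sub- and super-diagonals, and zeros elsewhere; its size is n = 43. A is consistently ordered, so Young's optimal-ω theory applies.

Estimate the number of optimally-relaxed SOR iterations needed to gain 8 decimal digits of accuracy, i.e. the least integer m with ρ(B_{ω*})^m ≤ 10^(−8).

B_J for the 43×43 system has eigenvalues cos(kπ/44); ρ_J = cos(π/44) = 0.9974521.
root = sin(π/44) = 0.0713392  (since 1−cos² = sin²).
ω* = 2/(1+0.0713392) = 1.8668224
ρ_SOR = ω* − 1 ≈ 0.8668224.
(0.8668224)^m ≤ 10^{−8}  ⇒  m·ln(0.8668224) ≤ −8·ln10  ⇒  m ≥ 128.887  ⇒  m = 129

m = 129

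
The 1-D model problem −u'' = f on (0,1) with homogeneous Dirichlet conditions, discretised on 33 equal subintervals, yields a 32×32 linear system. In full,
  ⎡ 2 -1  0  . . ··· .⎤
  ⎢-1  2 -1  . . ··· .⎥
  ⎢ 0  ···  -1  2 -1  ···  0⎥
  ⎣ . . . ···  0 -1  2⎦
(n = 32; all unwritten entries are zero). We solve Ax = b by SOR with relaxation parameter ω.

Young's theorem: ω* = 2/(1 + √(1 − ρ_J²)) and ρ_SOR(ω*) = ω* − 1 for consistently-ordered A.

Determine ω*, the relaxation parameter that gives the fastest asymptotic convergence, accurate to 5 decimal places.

n=32: λ(B_J) = 1 − λ(A)/2 = cos(kπ/33); k=1 gives ρ_J = 0.99547.
√(1−ρ_J²) simplifies to sin(π/33) = 0.095056.
ω* = 2/(1+0.095056) = 1.82639
At ω = 1.82639 every |λ(B_ω)| = ω−1, so ρ_SOR = 0.82639.

ω* = 1.82639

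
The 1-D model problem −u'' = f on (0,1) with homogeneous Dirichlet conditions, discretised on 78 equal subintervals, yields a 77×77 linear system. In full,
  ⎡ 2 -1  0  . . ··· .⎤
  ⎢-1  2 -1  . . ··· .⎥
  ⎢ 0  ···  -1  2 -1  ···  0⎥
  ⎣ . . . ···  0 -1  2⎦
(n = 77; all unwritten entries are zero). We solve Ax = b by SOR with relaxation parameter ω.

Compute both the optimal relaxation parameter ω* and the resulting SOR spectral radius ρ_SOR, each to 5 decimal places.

ω* = 1.92259, ρ_SOR = 0.92259

B_J for the 77×77 system has eigenvalues cos(kπ/78); ρ_J = cos(π/78) = 0.99919.
√(1−ρ_J²) = |sin(π/78)| = 0.040266
ω* = 2/(1 + 0.040266) = 2/1.040266 = 1.92259.
ρ_SOR = ω* − 1 ≈ 0.92259.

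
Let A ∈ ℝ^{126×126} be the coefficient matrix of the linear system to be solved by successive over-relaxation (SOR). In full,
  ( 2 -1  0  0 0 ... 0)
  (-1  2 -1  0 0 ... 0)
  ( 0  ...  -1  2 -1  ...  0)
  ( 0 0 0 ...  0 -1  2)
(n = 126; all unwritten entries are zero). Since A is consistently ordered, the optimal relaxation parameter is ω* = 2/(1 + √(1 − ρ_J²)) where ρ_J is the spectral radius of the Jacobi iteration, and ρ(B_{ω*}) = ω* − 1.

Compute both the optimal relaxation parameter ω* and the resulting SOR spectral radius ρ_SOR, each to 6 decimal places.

n=126: λ(B_J) = 1 − λ(A)/2 = cos(kπ/127); k=1 gives ρ_J = 0.999694.
1 − cos²(π/127) = sin²(π/127) ⇒ √(1−ρ_J²) = sin(π/127) = 0.0247344.
Young: ω* = 2/(1+√(1−ρ_J²)) = 2/(1+0.0247344) = 2/1.0247344 = 1.951725.
At ω = 1.951725 every |λ(B_ω)| = ω−1, so ρ_SOR = 0.951725.

ω* = 1.951725, ρ_SOR = 0.951725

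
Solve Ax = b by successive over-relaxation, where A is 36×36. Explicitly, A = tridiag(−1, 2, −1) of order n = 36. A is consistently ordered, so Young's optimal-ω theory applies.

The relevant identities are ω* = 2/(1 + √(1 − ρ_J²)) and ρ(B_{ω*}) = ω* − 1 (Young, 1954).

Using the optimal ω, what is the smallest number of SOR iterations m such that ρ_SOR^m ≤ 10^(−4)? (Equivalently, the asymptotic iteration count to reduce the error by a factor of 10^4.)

m = 55

[ρ_J] n=36: ρ(B_J) = cos(π/(n+1)) = cos(π/37) = 0.9963975.
√(1−ρ_J²) simplifies to sin(π/37) = 0.0848059.
Young: ω* = 2/(1+√(1−ρ_J²)) = 2/(1+0.0848059) = 2/1.0848059 = 1.8436478.
and ρ(B_{ω*}) = 1.8436478 − 1 = 0.8436478.
(0.8436478)^m ≤ 10^{−4}  ⇒  m·ln(0.8436478) ≤ −4·ln10  ⇒  m ≥ 54.172  ⇒  m = 55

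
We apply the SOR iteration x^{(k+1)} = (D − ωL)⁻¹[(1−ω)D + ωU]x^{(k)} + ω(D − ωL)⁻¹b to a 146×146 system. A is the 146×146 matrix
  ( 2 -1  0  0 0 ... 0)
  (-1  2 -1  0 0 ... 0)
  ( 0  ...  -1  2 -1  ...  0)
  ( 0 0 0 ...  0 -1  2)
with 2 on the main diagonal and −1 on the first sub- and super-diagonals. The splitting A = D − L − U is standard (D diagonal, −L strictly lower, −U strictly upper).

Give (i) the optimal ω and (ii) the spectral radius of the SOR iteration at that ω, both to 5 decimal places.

B_J for the 146×146 system has eigenvalues cos(kπ/147); ρ_J = cos(π/147) = 0.99977.
1 − cos²(π/147) = sin²(π/147) ⇒ √(1−ρ_J²) = sin(π/147) = 0.021370.
ω* = 2/(1+0.021370) = 1.95815
ρ_SOR = ω* − 1 ≈ 0.95815.

ω* = 1.95815, ρ_SOR = 0.95815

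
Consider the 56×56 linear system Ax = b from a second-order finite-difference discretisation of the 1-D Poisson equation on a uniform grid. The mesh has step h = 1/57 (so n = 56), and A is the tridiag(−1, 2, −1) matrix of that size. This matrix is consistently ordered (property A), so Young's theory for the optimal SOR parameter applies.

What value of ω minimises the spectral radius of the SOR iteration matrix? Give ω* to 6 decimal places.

With n=56, ρ(Jacobi) = cos(π/57) = 0.998482.
√(1−ρ_J²) = |sin(π/57)| = 0.0550878
ω* = 2/(1+0.0550878) = 1.895577
At ω = 1.895577 every |λ(B_ω)| = ω−1, so ρ_SOR = 0.895577.

ω* = 1.895577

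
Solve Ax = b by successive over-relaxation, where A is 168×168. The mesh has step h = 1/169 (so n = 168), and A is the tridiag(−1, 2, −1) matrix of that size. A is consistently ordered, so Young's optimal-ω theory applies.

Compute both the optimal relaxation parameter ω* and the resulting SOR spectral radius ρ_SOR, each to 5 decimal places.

n=168: λ(B_J) = 1 − λ(A)/2 = cos(kπ/169); k=1 gives ρ_J = 0.99983.
root = sin(π/169) = 0.018588  (since 1−cos² = sin²).
ω* = 2 / (1 + 0.018588) = 2 / 1.018588 ≈ 1.96350.
At ω = 1.96350 every |λ(B_ω)| = ω−1, so ρ_SOR = 0.96350.

ω* = 1.96350, ρ_SOR = 0.96350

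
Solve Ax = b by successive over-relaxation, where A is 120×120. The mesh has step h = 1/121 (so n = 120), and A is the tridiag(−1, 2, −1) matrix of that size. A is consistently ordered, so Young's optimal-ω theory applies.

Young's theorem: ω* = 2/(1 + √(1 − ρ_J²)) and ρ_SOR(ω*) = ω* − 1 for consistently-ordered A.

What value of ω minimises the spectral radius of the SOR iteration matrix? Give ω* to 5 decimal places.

With n=120, ρ(Jacobi) = cos(π/121) = 0.99966.
√(1−ρ_J²) simplifies to sin(π/121) = 0.025961.
So ω* = 2/1.025961 = 1.94939 (Young).
At ω = 1.94939 every |λ(B_ω)| = ω−1, so ρ_SOR = 0.94939.

ω* = 1.94939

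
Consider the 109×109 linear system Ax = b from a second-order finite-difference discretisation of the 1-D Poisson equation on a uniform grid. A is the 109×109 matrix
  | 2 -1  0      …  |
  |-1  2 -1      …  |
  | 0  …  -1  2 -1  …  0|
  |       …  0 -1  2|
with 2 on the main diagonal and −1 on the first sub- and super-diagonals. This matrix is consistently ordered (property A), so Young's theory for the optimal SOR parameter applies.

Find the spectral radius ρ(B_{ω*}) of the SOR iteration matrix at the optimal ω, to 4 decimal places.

½·tridiag(1,0,1) at n=109: λ_k = cos(kπ/110); max |λ| at k=1 ⇒ ρ_J = cos(π/110) ≈ 0.9996.
root = sin(π/110) = 0.02856  (since 1−cos² = sin²).
ω* = 2/(1+0.02856) = 1.9445
ρ(B_{ω*}) = ω*−1 = 0.9445

ρ_SOR = 0.9445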